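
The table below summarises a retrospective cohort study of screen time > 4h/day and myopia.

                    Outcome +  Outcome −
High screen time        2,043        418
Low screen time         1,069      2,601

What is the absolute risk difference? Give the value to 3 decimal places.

0.539

Cells: a = 2043, b = 418, c = 1069, d = 2601.
Risk in exposed = 2043/2461 = 0.830150; risk in unexposed = 1069/3670 = 0.291281.
Risk difference = 0.830150 − 0.291281 = 0.538870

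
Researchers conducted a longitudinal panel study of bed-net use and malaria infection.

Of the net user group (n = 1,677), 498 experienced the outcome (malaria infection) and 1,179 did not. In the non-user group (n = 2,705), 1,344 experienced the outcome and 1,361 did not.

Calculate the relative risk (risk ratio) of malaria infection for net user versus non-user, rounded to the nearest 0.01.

From the description: a = 498, b = 1179, c = 1344, d = 1361.
Risk in exposed = 498/1677 = 0.29696; risk in unexposed = 1344/2705 = 0.49686.
RR = 0.29696 / 0.49686 = 0.59767
The risk is 40% lower among the exposed than among the unexposed.

0.60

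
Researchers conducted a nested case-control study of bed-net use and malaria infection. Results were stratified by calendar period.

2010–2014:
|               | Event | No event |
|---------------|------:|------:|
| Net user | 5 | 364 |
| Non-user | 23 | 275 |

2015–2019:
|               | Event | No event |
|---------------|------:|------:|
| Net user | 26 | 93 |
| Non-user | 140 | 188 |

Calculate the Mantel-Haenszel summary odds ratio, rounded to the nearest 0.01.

0.31

OR_MH = Σ(aᵢdᵢ/nᵢ) / Σ(bᵢcᵢ/nᵢ), where nᵢ is the stratum total.
Stratum 1 (2010–2014): n = 667; a·d/n = 5·275/667 = 2.0615; b·c/n = 364·23/667 = 12.5517
Stratum 2 (2015–2019): n = 447; a·d/n = 26·188/447 = 10.9351; b·c/n = 93·140/447 = 29.1275
OR_MH = (2.0615 + 10.9351) / (12.5517 + 29.1275) = 12.9966 / 41.6792 = 0.31182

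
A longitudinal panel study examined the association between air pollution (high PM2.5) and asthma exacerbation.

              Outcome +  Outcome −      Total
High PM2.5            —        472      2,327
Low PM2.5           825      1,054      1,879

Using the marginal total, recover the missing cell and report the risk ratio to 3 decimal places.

The missing cell is in the exposed row: 2327 − 472 = 1855.
So a = 1855, b = 472, c = 825, d = 1054.
RR = [a/(a+b)] / [c/(c+d)] = (1855/2327) / (825/1879) = 0.79716/0.43906 = 1.81560

1.816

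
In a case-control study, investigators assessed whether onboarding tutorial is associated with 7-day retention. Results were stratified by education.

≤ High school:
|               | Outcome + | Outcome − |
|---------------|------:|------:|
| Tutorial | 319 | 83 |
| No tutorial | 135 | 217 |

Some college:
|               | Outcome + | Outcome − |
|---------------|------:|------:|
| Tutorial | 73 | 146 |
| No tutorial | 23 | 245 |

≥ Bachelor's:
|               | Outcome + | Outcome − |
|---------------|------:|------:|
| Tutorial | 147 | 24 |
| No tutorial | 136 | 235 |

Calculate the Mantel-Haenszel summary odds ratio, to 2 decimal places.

6.92

OR_MH = Σ(aᵢdᵢ/nᵢ) / Σ(bᵢcᵢ/nᵢ), where nᵢ is the stratum total.
Stratum 1 (≤ High school): n = 754; a·d/n = 319·217/754 = 91.8077; b·c/n = 83·135/754 = 14.8607
Stratum 2 (Some college): n = 487; a·d/n = 73·245/487 = 36.7248; b·c/n = 146·23/487 = 6.8953
Stratum 3 (≥ Bachelor's): n = 542; a·d/n = 147·235/542 = 63.7362; b·c/n = 24·136/542 = 6.0221
OR_MH = (91.8077 + 36.7248 + 63.7362) / (14.8607 + 6.8953 + 6.0221) = 192.2687 / 27.7782 = 6.92158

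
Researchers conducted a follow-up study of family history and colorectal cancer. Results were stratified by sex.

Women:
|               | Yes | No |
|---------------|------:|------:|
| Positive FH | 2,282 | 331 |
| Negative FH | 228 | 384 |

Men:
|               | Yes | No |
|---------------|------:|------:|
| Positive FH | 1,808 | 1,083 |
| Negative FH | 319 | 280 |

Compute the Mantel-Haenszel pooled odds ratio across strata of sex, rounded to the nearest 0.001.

OR_MH = Σ(aᵢdᵢ/nᵢ) / Σ(bᵢcᵢ/nᵢ), where nᵢ is the stratum total.
Stratum 1 (Women): n = 3225; a·d/n = 2282·384/3225 = 271.7172; b·c/n = 331·228/3225 = 23.4009
Stratum 2 (Men): n = 3490; a·d/n = 1808·280/3490 = 145.0544; b·c/n = 1083·319/3490 = 98.9905
OR_MH = (271.7172 + 145.0544) / (23.4009 + 98.9905) = 416.7717 / 122.3915 = 3.40523

3.405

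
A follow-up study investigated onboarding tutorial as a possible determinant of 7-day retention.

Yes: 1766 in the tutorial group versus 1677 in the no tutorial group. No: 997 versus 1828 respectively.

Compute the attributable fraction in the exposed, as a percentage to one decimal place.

From the description: a = 1766, b = 997, c = 1677, d = 1828.
Risk in exposed = 1766/2763 = 0.63916; risk in unexposed = 1677/3505 = 0.47846.
RR = 0.63916/0.47846 = 1.33587
AR% = (RR − 1)/RR × 100 = (1.33587 − 1)/1.33587 × 100 = 25.1425%

25.1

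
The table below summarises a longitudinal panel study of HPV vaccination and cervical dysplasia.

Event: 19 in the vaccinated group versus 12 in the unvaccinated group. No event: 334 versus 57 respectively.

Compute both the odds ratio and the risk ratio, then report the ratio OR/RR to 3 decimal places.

0.873

From the description: a = 19, b = 334, c = 12, d = 57.
OR = (19·57)/(334·12) = 1083/4008 = 0.27021
Risk in exposed = 19/353 = 0.05382; risk in unexposed = 12/69 = 0.17391; RR = 0.30949
OR/RR = 0.27021 / 0.30949 = 0.87308
The outcome is not rare, so the OR lies further from 1 than the RR.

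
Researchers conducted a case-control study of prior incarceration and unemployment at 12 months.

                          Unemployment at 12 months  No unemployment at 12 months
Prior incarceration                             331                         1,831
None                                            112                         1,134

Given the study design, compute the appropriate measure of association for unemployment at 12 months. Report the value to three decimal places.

Cells: a = 331, b = 1831, c = 112, d = 1134.
This is a case-control study: participants were sampled on outcome status, so risks in the source population cannot be estimated directly — relative risk is not valid here. The odds ratio is the appropriate measure.
OR = (a·d)/(b·c) = (331 × 1134) / (1831 × 112) = 375354 / 205072 = 1.83035

1.830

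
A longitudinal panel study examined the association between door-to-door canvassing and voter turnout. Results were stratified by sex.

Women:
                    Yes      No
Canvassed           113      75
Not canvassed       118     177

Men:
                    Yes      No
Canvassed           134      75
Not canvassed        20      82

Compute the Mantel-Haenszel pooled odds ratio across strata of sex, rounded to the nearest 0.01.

3.32

OR_MH = Σ(aᵢdᵢ/nᵢ) / Σ(bᵢcᵢ/nᵢ), where nᵢ is the stratum total.
Stratum 1 (Women): n = 483; a·d/n = 113·177/483 = 41.4099; b·c/n = 75·118/483 = 18.3230
Stratum 2 (Men): n = 311; a·d/n = 134·82/311 = 35.3312; b·c/n = 75·20/311 = 4.8232
OR_MH = (41.4099 + 35.3312) / (18.3230 + 4.8232) = 76.7411 / 23.1461 = 3.31551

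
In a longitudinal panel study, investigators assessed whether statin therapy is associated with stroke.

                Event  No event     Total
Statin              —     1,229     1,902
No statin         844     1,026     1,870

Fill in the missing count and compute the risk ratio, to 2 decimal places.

The missing cell is in the exposed row: 1902 − 1229 = 673.
So a = 673, b = 1229, c = 844, d = 1026.
RR = [a/(a+b)] / [c/(c+d)] = (673/1902) / (844/1870) = 0.35384/0.45134 = 0.78398

0.78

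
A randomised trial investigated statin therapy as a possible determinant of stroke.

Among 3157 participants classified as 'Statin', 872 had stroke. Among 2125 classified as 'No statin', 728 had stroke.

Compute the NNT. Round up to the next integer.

Risk in treated group = 872/3157 = 0.27621; risk in control = 728/2125 = 0.34259.
Absolute risk reduction = 0.34259 − 0.27621 = 0.06638
NNT = 1 / ARR = 1 / 0.06638 = 15.066 → round up → 16

16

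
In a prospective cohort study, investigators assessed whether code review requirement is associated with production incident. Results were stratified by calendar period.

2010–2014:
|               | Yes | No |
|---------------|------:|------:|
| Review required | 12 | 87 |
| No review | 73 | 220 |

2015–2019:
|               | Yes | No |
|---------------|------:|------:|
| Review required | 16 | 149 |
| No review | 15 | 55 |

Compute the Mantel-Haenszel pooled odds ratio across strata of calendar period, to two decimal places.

OR_MH = Σ(aᵢdᵢ/nᵢ) / Σ(bᵢcᵢ/nᵢ), where nᵢ is the stratum total.
Stratum 1 (2010–2014): n = 392; a·d/n = 12·220/392 = 6.7347; b·c/n = 87·73/392 = 16.2015
Stratum 2 (2015–2019): n = 235; a·d/n = 16·55/235 = 3.7447; b·c/n = 149·15/235 = 9.5106
OR_MH = (6.7347 + 3.7447) / (16.2015 + 9.5106) = 10.4794 / 25.7122 = 0.40756

0.41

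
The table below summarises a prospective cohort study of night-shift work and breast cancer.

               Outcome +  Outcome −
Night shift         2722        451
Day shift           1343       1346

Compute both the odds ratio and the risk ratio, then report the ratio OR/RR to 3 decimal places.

3.522

Cells: a = 2722, b = 451, c = 1343, d = 1346.
OR = (2722·1346)/(451·1343) = 3663812/605693 = 6.04896
Risk in exposed = 2722/3173 = 0.85786; risk in unexposed = 1343/2689 = 0.49944; RR = 1.71764
OR/RR = 6.04896 / 1.71764 = 3.52166
The outcome is not rare, so the OR lies further from 1 than the RR.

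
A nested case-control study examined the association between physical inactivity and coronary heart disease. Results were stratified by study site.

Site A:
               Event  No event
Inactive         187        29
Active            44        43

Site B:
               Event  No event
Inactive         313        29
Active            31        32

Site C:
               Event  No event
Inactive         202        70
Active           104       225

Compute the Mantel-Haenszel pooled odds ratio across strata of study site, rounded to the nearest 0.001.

OR_MH = Σ(aᵢdᵢ/nᵢ) / Σ(bᵢcᵢ/nᵢ), where nᵢ is the stratum total.
Stratum 1 (Site A): n = 303; a·d/n = 187·43/303 = 26.5380; b·c/n = 29·44/303 = 4.2112
Stratum 2 (Site B): n = 405; a·d/n = 313·32/405 = 24.7309; b·c/n = 29·31/405 = 2.2198
Stratum 3 (Site C): n = 601; a·d/n = 202·225/601 = 75.6240; b·c/n = 70·104/601 = 12.1131
OR_MH = (26.5380 + 24.7309 + 75.6240) / (4.2112 + 2.2198 + 12.1131) = 126.8928 / 18.5441 = 6.84275

6.843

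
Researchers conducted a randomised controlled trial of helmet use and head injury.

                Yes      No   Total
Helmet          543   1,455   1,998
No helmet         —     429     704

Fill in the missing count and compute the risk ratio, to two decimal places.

0.70

The missing cell is in the unexposed row: 704 − 429 = 275.
So a = 543, b = 1455, c = 275, d = 429.
RR = [a/(a+b)] / [c/(c+d)] = (543/1998) / (275/704) = 0.27177/0.39062 = 0.69574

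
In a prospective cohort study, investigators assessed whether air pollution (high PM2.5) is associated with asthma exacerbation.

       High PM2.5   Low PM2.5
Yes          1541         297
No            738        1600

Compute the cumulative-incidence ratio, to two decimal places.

Reading the table with exposure as columns: a = 1541 (High PM2.5, case), b = 738 (High PM2.5, non-case), c = 297 (Low PM2.5, case), d = 1600.
Risk in exposed = 1541/2279 = 0.67617; risk in unexposed = 297/1897 = 0.15656.
RR = 0.67617 / 0.15656 = 4.31886
The risk among the exposed is 4.32 times that among the unexposed.

4.32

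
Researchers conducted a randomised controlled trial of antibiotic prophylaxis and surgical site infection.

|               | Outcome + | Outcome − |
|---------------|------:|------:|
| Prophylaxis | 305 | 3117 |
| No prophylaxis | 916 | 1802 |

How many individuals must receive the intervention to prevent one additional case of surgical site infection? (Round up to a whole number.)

5

Risk in treated group = 305/3422 = 0.08913; risk in control = 916/2718 = 0.33701.
Absolute risk reduction = 0.33701 − 0.08913 = 0.24788
NNT = 1 / ARR = 1 / 0.24788 = 4.034 → round up → 5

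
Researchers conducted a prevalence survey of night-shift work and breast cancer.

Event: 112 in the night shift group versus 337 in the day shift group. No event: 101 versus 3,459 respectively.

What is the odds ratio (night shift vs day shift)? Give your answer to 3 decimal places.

From the description: a = 112, b = 101, c = 337, d = 3459.
OR = (a·d)/(b·c) = (112 × 3459) / (101 × 337) = 387408 / 34037 = 11.38197
The odds of breast cancer are about 11.38 times as high in the night shift group.

11.382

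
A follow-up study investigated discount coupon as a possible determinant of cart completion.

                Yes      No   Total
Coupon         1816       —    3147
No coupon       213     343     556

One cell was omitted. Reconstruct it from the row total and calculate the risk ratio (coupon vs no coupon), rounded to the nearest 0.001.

1.506

The missing cell is in the exposed row: 3147 − 1816 = 1331.
So a = 1816, b = 1331, c = 213, d = 343.
RR = [a/(a+b)] / [c/(c+d)] = (1816/3147) / (213/556) = 0.57706/0.38309 = 1.50631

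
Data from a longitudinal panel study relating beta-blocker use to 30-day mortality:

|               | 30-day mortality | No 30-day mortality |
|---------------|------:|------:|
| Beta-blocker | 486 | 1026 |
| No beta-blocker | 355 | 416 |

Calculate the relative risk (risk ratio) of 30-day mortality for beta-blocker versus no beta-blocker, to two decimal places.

Cells: a = 486, b = 1026, c = 355, d = 416.
Risk in exposed = 486/1512 = 0.32143; risk in unexposed = 355/771 = 0.46044.
RR = 0.32143 / 0.46044 = 0.69809
The risk is 30% lower among the exposed than among the unexposed.

0.70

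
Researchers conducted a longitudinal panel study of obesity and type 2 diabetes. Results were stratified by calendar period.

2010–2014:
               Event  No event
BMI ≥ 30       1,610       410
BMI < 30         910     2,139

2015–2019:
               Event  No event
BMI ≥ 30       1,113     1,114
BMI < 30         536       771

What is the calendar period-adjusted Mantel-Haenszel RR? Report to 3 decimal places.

1.970

RR_MH = Σ(aᵢ·n₀ᵢ/nᵢ) / Σ(cᵢ·n₁ᵢ/nᵢ), with n₁ᵢ = aᵢ+bᵢ (exposed), n₀ᵢ = cᵢ+dᵢ (unexposed), nᵢ = n₁ᵢ+n₀ᵢ.
Stratum 1 (2010–2014): n₁ = 2020, n₀ = 3049, n = 5069; a·n₀/n = 1610·3049/5069 = 968.4139; c·n₁/n = 910·2020/5069 = 362.6356
Stratum 2 (2015–2019): n₁ = 2227, n₀ = 1307, n = 3534; a·n₀/n = 1113·1307/3534 = 411.6273; c·n₁/n = 536·2227/3534 = 337.7680
RR_MH = (968.4139 + 411.6273) / (362.6356 + 337.7680) = 1380.0412 / 700.4036 = 1.97035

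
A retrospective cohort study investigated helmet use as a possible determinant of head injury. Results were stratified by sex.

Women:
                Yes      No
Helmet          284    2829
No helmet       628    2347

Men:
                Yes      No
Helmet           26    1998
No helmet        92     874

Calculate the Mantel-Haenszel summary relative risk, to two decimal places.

RR_MH = Σ(aᵢ·n₀ᵢ/nᵢ) / Σ(cᵢ·n₁ᵢ/nᵢ), with n₁ᵢ = aᵢ+bᵢ (exposed), n₀ᵢ = cᵢ+dᵢ (unexposed), nᵢ = n₁ᵢ+n₀ᵢ.
Stratum 1 (Women): n₁ = 3113, n₀ = 2975, n = 6088; a·n₀/n = 284·2975/6088 = 138.7812; c·n₁/n = 628·3113/6088 = 321.1176
Stratum 2 (Men): n₁ = 2024, n₀ = 966, n = 2990; a·n₀/n = 26·966/2990 = 8.4000; c·n₁/n = 92·2024/2990 = 62.2769
RR_MH = (138.7812 + 8.4000) / (321.1176 + 62.2769) = 147.1812 / 383.3945 = 0.38389

0.38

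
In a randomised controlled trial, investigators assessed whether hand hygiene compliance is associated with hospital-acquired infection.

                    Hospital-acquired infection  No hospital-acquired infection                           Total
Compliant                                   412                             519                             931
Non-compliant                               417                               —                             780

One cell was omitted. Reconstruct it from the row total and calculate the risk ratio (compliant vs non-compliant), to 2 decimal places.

The missing cell is in the unexposed row: 780 − 417 = 363.
So a = 412, b = 519, c = 417, d = 363.
RR = [a/(a+b)] / [c/(c+d)] = (412/931) / (417/780) = 0.44253/0.53462 = 0.82776

0.83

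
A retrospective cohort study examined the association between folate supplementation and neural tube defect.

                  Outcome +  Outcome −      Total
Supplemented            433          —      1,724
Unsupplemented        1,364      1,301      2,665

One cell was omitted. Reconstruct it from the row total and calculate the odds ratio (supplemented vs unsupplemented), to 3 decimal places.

0.320

The missing cell is in the exposed row: 1724 − 433 = 1291.
So a = 433, b = 1291, c = 1364, d = 1301.
OR = (a·d)/(b·c) = (433 × 1301) / (1291 × 1364) = 563333 / 1760924 = 0.31991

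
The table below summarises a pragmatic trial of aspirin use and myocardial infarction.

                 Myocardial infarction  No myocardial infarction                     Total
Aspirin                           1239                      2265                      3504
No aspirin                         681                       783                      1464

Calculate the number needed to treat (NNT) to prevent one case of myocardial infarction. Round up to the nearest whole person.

9

Risk in treated group = 1239/3504 = 0.35360; risk in control = 681/1464 = 0.46516.
Absolute risk reduction = 0.46516 − 0.35360 = 0.11157
NNT = 1 / ARR = 1 / 0.11157 = 8.963 → round up → 9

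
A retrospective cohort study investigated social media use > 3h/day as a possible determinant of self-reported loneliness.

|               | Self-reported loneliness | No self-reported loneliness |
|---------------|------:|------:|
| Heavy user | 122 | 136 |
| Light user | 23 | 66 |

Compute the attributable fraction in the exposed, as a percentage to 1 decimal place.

45.3

Cells: a = 122, b = 136, c = 23, d = 66.
Risk in exposed = 122/258 = 0.47287; risk in unexposed = 23/89 = 0.25843.
RR = 0.47287/0.25843 = 1.82979
AR% = (RR − 1)/RR × 100 = (1.82979 − 1)/1.82979 × 100 = 45.3491%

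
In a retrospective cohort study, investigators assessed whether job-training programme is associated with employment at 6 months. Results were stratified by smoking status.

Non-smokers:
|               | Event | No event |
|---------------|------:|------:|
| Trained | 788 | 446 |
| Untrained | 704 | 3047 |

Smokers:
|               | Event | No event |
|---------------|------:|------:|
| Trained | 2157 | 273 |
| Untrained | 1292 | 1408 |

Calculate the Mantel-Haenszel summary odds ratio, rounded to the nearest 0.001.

8.150

OR_MH = Σ(aᵢdᵢ/nᵢ) / Σ(bᵢcᵢ/nᵢ), where nᵢ is the stratum total.
Stratum 1 (Non-smokers): n = 4985; a·d/n = 788·3047/4985 = 481.6522; b·c/n = 446·704/4985 = 62.9858
Stratum 2 (Smokers): n = 5130; a·d/n = 2157·1408/5130 = 592.0187; b·c/n = 273·1292/5130 = 68.7556
OR_MH = (481.6522 + 592.0187) / (62.9858 + 68.7556) = 1073.6709 / 131.7413 = 8.14984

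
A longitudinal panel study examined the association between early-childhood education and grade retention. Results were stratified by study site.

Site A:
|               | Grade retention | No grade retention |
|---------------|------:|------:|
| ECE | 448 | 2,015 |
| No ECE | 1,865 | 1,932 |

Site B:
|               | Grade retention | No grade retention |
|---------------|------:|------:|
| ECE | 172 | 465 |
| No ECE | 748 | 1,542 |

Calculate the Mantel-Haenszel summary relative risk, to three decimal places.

0.453

RR_MH = Σ(aᵢ·n₀ᵢ/nᵢ) / Σ(cᵢ·n₁ᵢ/nᵢ), with n₁ᵢ = aᵢ+bᵢ (exposed), n₀ᵢ = cᵢ+dᵢ (unexposed), nᵢ = n₁ᵢ+n₀ᵢ.
Stratum 1 (Site A): n₁ = 2463, n₀ = 3797, n = 6260; a·n₀/n = 448·3797/6260 = 271.7342; c·n₁/n = 1865·2463/6260 = 733.7851
Stratum 2 (Site B): n₁ = 637, n₀ = 2290, n = 2927; a·n₀/n = 172·2290/2927 = 134.5678; c·n₁/n = 748·637/2927 = 162.7865
RR_MH = (271.7342 + 134.5678) / (733.7851 + 162.7865) = 406.3020 / 896.5716 = 0.45317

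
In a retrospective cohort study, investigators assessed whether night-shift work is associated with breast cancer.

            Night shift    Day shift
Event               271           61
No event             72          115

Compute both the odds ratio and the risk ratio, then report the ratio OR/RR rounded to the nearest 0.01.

Reading the table with exposure as columns: a = 271 (Night shift, case), b = 72 (Night shift, non-case), c = 61 (Day shift, case), d = 115.
OR = (271·115)/(72·61) = 31165/4392 = 7.09586
Risk in exposed = 271/343 = 0.79009; risk in unexposed = 61/176 = 0.34659; RR = 2.27960
OR/RR = 7.09586 / 2.27960 = 3.11277
The outcome is not rare, so the OR lies further from 1 than the RR.

3.11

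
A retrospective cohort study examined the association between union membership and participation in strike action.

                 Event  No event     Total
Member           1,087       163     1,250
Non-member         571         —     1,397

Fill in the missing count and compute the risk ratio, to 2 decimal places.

2.13

The missing cell is in the unexposed row: 1397 − 571 = 826.
So a = 1087, b = 163, c = 571, d = 826.
RR = [a/(a+b)] / [c/(c+d)] = (1087/1250) / (571/1397) = 0.86960/0.40873 = 2.12755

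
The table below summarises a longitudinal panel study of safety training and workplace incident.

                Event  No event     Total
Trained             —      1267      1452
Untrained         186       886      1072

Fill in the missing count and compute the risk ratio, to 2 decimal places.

0.73

The missing cell is in the exposed row: 1452 − 1267 = 185.
So a = 185, b = 1267, c = 186, d = 886.
RR = [a/(a+b)] / [c/(c+d)] = (185/1452) / (186/1072) = 0.12741/0.17351 = 0.73432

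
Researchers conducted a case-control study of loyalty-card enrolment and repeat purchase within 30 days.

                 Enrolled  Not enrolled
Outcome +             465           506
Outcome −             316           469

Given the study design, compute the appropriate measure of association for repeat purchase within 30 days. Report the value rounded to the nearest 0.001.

1.364

Reading the table with exposure as columns: a = 465 (Enrolled, case), b = 316 (Enrolled, non-case), c = 506 (Not enrolled, case), d = 469.
This is a case-control study: participants were sampled on outcome status, so risks in the source population cannot be estimated directly — relative risk is not valid here. The odds ratio is the appropriate measure.
OR = (a·d)/(b·c) = (465 × 469) / (316 × 506) = 218085 / 159896 = 1.36392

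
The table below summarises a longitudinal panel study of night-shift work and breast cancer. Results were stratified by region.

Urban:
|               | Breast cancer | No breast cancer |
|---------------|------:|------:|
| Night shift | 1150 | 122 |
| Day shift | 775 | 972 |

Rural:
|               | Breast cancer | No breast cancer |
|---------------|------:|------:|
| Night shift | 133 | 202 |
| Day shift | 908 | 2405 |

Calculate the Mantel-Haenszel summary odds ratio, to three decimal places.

5.612

OR_MH = Σ(aᵢdᵢ/nᵢ) / Σ(bᵢcᵢ/nᵢ), where nᵢ is the stratum total.
Stratum 1 (Urban): n = 3019; a·d/n = 1150·972/3019 = 370.2551; b·c/n = 122·775/3019 = 31.3183
Stratum 2 (Rural): n = 3648; a·d/n = 133·2405/3648 = 87.6823; b·c/n = 202·908/3648 = 50.2785
OR_MH = (370.2551 + 87.6823) / (31.3183 + 50.2785) = 457.9373 / 81.5968 = 5.61220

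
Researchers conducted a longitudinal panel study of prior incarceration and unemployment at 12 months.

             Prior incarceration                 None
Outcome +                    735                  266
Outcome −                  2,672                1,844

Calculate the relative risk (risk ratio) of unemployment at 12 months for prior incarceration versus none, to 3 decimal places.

1.711

Reading the table with exposure as columns: a = 735 (Prior incarceration, case), b = 2672 (Prior incarceration, non-case), c = 266 (None, case), d = 1844.
Risk in exposed = 735/3407 = 0.21573; risk in unexposed = 266/2110 = 0.12607.
RR = 0.21573 / 0.12607 = 1.71126
The risk among the exposed is 1.71 times that among the unexposed.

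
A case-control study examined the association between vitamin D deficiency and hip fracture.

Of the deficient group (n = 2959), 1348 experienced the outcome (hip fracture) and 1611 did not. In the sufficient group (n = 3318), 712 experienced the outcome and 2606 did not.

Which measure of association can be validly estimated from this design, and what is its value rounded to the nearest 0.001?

3.063

From the description: a = 1348, b = 1611, c = 712, d = 2606.
This is a case-control study: participants were sampled on outcome status, so risks in the source population cannot be estimated directly — relative risk is not valid here. The odds ratio is the appropriate measure.
OR = (a·d)/(b·c) = (1348 × 2606) / (1611 × 712) = 3512888 / 1147032 = 3.06259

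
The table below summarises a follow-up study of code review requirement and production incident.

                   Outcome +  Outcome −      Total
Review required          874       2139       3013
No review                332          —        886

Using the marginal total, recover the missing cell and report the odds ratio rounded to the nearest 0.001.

0.682

The missing cell is in the unexposed row: 886 − 332 = 554.
So a = 874, b = 2139, c = 332, d = 554.
OR = (a·d)/(b·c) = (874 × 554) / (2139 × 332) = 484196 / 710148 = 0.68182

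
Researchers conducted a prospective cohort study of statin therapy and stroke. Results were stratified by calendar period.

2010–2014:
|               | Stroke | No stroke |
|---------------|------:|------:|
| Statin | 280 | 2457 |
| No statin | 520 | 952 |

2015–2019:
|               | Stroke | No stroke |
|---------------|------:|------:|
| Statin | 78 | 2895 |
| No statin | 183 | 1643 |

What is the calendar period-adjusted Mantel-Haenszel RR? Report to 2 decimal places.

0.28

RR_MH = Σ(aᵢ·n₀ᵢ/nᵢ) / Σ(cᵢ·n₁ᵢ/nᵢ), with n₁ᵢ = aᵢ+bᵢ (exposed), n₀ᵢ = cᵢ+dᵢ (unexposed), nᵢ = n₁ᵢ+n₀ᵢ.
Stratum 1 (2010–2014): n₁ = 2737, n₀ = 1472, n = 4209; a·n₀/n = 280·1472/4209 = 97.9235; c·n₁/n = 520·2737/4209 = 338.1421
Stratum 2 (2015–2019): n₁ = 2973, n₀ = 1826, n = 4799; a·n₀/n = 78·1826/4799 = 29.6787; c·n₁/n = 183·2973/4799 = 113.3692
RR_MH = (97.9235 + 29.6787) / (338.1421 + 113.3692) = 127.6022 / 451.5113 = 0.28261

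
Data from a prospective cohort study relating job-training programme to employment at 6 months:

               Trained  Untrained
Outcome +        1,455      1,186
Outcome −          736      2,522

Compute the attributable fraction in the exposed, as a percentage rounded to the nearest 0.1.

51.8

Reading the table with exposure as columns: a = 1455 (Trained, case), b = 736 (Trained, non-case), c = 1186 (Untrained, case), d = 2522.
Risk in exposed = 1455/2191 = 0.66408; risk in unexposed = 1186/3708 = 0.31985.
RR = 0.66408/0.31985 = 2.07623
AR% = (RR − 1)/RR × 100 = (2.07623 − 1)/2.07623 × 100 = 51.8358%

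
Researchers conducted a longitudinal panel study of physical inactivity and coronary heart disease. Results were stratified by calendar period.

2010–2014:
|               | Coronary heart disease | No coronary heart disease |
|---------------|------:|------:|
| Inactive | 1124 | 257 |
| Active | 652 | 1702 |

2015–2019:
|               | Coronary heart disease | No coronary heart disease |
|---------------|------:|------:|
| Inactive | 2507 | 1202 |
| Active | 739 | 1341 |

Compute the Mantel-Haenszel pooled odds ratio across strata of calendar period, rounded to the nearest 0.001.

5.511

OR_MH = Σ(aᵢdᵢ/nᵢ) / Σ(bᵢcᵢ/nᵢ), where nᵢ is the stratum total.
Stratum 1 (2010–2014): n = 3735; a·d/n = 1124·1702/3735 = 512.1949; b·c/n = 257·652/3735 = 44.8632
Stratum 2 (2015–2019): n = 5789; a·d/n = 2507·1341/5789 = 580.7371; b·c/n = 1202·739/5789 = 153.4424
OR_MH = (512.1949 + 580.7371) / (44.8632 + 153.4424) = 1092.9320 / 198.3056 = 5.51135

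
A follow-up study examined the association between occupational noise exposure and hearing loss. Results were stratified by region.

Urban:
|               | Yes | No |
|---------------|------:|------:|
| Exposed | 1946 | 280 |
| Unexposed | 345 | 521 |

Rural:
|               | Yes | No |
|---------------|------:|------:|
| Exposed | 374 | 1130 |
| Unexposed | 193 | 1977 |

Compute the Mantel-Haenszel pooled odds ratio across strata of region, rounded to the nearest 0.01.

OR_MH = Σ(aᵢdᵢ/nᵢ) / Σ(bᵢcᵢ/nᵢ), where nᵢ is the stratum total.
Stratum 1 (Urban): n = 3092; a·d/n = 1946·521/3092 = 327.8997; b·c/n = 280·345/3092 = 31.2419
Stratum 2 (Rural): n = 3674; a·d/n = 374·1977/3674 = 201.2515; b·c/n = 1130·193/3674 = 59.3604
OR_MH = (327.8997 + 201.2515) / (31.2419 + 59.3604) = 529.1512 / 90.6023 = 5.84037

5.84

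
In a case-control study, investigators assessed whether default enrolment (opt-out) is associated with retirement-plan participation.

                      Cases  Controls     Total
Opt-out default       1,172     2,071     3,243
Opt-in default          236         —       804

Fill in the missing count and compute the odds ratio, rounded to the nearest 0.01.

The missing cell is in the unexposed row: 804 − 236 = 568.
So a = 1172, b = 2071, c = 236, d = 568.
OR = (a·d)/(b·c) = (1172 × 568) / (2071 × 236) = 665696 / 488756 = 1.36202

1.36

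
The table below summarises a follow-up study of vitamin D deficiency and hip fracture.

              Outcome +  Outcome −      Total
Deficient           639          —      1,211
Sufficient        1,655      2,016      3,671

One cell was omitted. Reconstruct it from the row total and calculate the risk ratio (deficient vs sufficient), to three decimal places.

1.170

The missing cell is in the exposed row: 1211 − 639 = 572.
So a = 639, b = 572, c = 1655, d = 2016.
RR = [a/(a+b)] / [c/(c+d)] = (639/1211) / (1655/3671) = 0.52766/0.45083 = 1.17042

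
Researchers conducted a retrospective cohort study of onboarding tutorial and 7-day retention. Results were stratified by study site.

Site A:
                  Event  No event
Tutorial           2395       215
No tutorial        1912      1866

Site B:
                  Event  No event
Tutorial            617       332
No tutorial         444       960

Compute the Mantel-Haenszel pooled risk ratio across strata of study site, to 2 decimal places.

RR_MH = Σ(aᵢ·n₀ᵢ/nᵢ) / Σ(cᵢ·n₁ᵢ/nᵢ), with n₁ᵢ = aᵢ+bᵢ (exposed), n₀ᵢ = cᵢ+dᵢ (unexposed), nᵢ = n₁ᵢ+n₀ᵢ.
Stratum 1 (Site A): n₁ = 2610, n₀ = 3778, n = 6388; a·n₀/n = 2395·3778/6388 = 1416.4543; c·n₁/n = 1912·2610/6388 = 781.2023
Stratum 2 (Site B): n₁ = 949, n₀ = 1404, n = 2353; a·n₀/n = 617·1404/2353 = 368.1547; c·n₁/n = 444·949/2353 = 179.0718
RR_MH = (1416.4543 + 368.1547) / (781.2023 + 179.0718) = 1784.6090 / 960.2741 = 1.85844

1.86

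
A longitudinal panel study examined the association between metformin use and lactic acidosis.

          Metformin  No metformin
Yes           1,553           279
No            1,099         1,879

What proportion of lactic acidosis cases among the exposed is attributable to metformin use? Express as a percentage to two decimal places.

77.92

Reading the table with exposure as columns: a = 1553 (Metformin, case), b = 1099 (Metformin, non-case), c = 279 (No metformin, case), d = 1879.
Risk in exposed = 1553/2652 = 0.58560; risk in unexposed = 279/2158 = 0.12929.
RR = 0.58560/0.12929 = 4.52945
AR% = (RR − 1)/RR × 100 = (4.52945 − 1)/4.52945 × 100 = 77.9222%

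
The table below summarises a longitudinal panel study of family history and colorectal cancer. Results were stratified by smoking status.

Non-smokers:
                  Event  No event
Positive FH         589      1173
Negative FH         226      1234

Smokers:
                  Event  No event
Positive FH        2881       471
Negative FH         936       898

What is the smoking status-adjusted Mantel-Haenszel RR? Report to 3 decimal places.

1.765

RR_MH = Σ(aᵢ·n₀ᵢ/nᵢ) / Σ(cᵢ·n₁ᵢ/nᵢ), with n₁ᵢ = aᵢ+bᵢ (exposed), n₀ᵢ = cᵢ+dᵢ (unexposed), nᵢ = n₁ᵢ+n₀ᵢ.
Stratum 1 (Non-smokers): n₁ = 1762, n₀ = 1460, n = 3222; a·n₀/n = 589·1460/3222 = 266.8963; c·n₁/n = 226·1762/3222 = 123.5916
Stratum 2 (Smokers): n₁ = 3352, n₀ = 1834, n = 5186; a·n₀/n = 2881·1834/5186 = 1018.8496; c·n₁/n = 936·3352/5186 = 604.9888
RR_MH = (266.8963 + 1018.8496) / (123.5916 + 604.9888) = 1285.7459 / 728.5804 = 1.76473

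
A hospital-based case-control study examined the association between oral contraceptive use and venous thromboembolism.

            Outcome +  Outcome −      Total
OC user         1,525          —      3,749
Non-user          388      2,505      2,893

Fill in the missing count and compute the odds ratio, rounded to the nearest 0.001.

4.427

The missing cell is in the exposed row: 3749 − 1525 = 2224.
So a = 1525, b = 2224, c = 388, d = 2505.
OR = (a·d)/(b·c) = (1525 × 2505) / (2224 × 388) = 3820125 / 862912 = 4.42702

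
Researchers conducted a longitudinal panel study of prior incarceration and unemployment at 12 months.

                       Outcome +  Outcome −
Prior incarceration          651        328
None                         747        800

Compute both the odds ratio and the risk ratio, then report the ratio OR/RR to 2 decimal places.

Cells: a = 651, b = 328, c = 747, d = 800.
OR = (651·800)/(328·747) = 520800/245016 = 2.12558
Risk in exposed = 651/979 = 0.66496; risk in unexposed = 747/1547 = 0.48287; RR = 1.37711
OR/RR = 2.12558 / 1.37711 = 1.54351
The outcome is not rare, so the OR lies further from 1 than the RR.

1.54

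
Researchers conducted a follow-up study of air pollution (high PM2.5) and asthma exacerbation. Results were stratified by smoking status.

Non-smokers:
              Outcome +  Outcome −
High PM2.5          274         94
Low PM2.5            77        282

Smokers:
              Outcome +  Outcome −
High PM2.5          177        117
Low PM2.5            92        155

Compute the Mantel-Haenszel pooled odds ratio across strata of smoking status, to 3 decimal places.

5.259

OR_MH = Σ(aᵢdᵢ/nᵢ) / Σ(bᵢcᵢ/nᵢ), where nᵢ is the stratum total.
Stratum 1 (Non-smokers): n = 727; a·d/n = 274·282/727 = 106.2834; b·c/n = 94·77/727 = 9.9560
Stratum 2 (Smokers): n = 541; a·d/n = 177·155/541 = 50.7116; b·c/n = 117·92/541 = 19.8965
OR_MH = (106.2834 + 50.7116) / (9.9560 + 19.8965) = 156.9950 / 29.8525 = 5.25903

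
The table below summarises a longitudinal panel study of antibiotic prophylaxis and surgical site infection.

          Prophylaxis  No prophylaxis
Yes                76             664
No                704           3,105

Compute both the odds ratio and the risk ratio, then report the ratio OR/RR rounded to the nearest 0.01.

0.91

Reading the table with exposure as columns: a = 76 (Prophylaxis, case), b = 704 (Prophylaxis, non-case), c = 664 (No prophylaxis, case), d = 3105.
OR = (76·3105)/(704·664) = 235980/467456 = 0.50482
Risk in exposed = 76/780 = 0.09744; risk in unexposed = 664/3769 = 0.17617; RR = 0.55307
OR/RR = 0.50482 / 0.55307 = 0.91276
The outcome is not rare, so the OR lies further from 1 than the RR.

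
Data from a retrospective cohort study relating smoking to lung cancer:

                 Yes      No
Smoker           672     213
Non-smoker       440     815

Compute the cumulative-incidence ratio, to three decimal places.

2.166

Cells: a = 672, b = 213, c = 440, d = 815.
Risk in exposed = 672/885 = 0.75932; risk in unexposed = 440/1255 = 0.35060.
RR = 0.75932 / 0.35060 = 2.16579
The risk among the exposed is 2.17 times that among the unexposed.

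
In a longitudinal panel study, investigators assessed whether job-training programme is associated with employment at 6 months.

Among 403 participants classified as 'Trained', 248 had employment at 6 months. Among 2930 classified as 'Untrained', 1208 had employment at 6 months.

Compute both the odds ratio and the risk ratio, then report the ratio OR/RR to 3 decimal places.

From the description: a = 248, b = 155, c = 1208, d = 1722.
OR = (248·1722)/(155·1208) = 427056/187240 = 2.28079
Risk in exposed = 248/403 = 0.61538; risk in unexposed = 1208/2930 = 0.41229; RR = 1.49261
OR/RR = 2.28079 / 1.49261 = 1.52805
The outcome is not rare, so the OR lies further from 1 than the RR.

1.528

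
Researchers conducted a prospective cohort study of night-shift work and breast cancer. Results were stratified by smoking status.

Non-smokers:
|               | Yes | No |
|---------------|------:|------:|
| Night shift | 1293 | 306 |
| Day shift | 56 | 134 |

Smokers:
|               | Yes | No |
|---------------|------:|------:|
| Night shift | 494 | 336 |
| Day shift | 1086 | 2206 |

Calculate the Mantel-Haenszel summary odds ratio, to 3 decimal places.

OR_MH = Σ(aᵢdᵢ/nᵢ) / Σ(bᵢcᵢ/nᵢ), where nᵢ is the stratum total.
Stratum 1 (Non-smokers): n = 1789; a·d/n = 1293·134/1789 = 96.8485; b·c/n = 306·56/1789 = 9.5785
Stratum 2 (Smokers): n = 4122; a·d/n = 494·2206/4122 = 264.3775; b·c/n = 336·1086/4122 = 88.5240
OR_MH = (96.8485 + 264.3775) / (9.5785 + 88.5240) = 361.2260 / 98.1026 = 3.68213

3.682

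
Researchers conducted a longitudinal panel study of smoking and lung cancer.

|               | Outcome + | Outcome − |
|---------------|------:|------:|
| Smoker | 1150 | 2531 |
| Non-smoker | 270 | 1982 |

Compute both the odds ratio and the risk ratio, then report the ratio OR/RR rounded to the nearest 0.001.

Cells: a = 1150, b = 2531, c = 270, d = 1982.
OR = (1150·1982)/(2531·270) = 2279300/683370 = 3.33538
Risk in exposed = 1150/3681 = 0.31242; risk in unexposed = 270/2252 = 0.11989; RR = 2.60577
OR/RR = 3.33538 / 2.60577 = 1.28000
The outcome is not rare, so the OR lies further from 1 than the RR.

1.280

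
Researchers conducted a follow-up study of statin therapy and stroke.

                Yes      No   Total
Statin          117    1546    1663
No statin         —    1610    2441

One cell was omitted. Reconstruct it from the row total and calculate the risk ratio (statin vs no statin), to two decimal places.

The missing cell is in the unexposed row: 2441 − 1610 = 831.
So a = 117, b = 1546, c = 831, d = 1610.
RR = [a/(a+b)] / [c/(c+d)] = (117/1663) / (831/2441) = 0.07035/0.34043 = 0.20666

0.21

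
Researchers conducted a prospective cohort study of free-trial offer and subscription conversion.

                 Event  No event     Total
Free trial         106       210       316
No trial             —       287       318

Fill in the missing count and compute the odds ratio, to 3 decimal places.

4.673

The missing cell is in the unexposed row: 318 − 287 = 31.
So a = 106, b = 210, c = 31, d = 287.
OR = (a·d)/(b·c) = (106 × 287) / (210 × 31) = 30422 / 6510 = 4.67312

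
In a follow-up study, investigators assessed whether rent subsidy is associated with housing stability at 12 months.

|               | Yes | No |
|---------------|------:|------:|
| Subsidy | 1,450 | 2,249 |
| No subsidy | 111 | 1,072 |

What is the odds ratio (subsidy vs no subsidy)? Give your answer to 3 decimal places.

6.227

Cells: a = 1450, b = 2249, c = 111, d = 1072.
OR = (a·d)/(b·c) = (1450 × 1072) / (2249 × 111) = 1554400 / 249639 = 6.22659
The odds of housing stability at 12 months are about 6.23 times as high in the subsidy group.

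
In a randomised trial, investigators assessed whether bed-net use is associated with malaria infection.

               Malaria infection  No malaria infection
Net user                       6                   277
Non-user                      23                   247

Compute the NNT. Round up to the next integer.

16

Risk in treated group = 6/283 = 0.02120; risk in control = 23/270 = 0.08519.
Absolute risk reduction = 0.08519 − 0.02120 = 0.06398
NNT = 1 / ARR = 1 / 0.06398 = 15.629 → round up → 16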